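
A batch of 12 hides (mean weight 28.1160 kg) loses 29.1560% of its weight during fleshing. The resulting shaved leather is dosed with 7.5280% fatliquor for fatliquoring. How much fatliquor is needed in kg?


Total_raw = N * avg_wt = 12 * 28.1160 = 337.3920 kg
Substrate = Total_raw * (1 - loss/100) = 337.3920 * (1 - 29.1560/100) = 239.0220 kg
Fat = Substrate * pct / 100 = 239.0220 * 7.5280 / 100 = 17.9936 kg


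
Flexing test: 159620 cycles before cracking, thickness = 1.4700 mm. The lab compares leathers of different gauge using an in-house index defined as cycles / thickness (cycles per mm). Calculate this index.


Formula: Index = cycles / thickness
Substituting: Index = 159620 / 1.4700
Result: 108585.0340 cycles/mm


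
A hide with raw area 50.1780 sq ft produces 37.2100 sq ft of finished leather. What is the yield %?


Formula: Yield = finished / raw * 100
Substituting: Yield = 37.2100 / 50.1780 * 100
Result: 74.1560 %


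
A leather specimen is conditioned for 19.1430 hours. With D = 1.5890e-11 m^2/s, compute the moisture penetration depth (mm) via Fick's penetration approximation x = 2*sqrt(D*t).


t = 19.1430 hr * 3600 = 68914.8000 s
D * t = 1.5890e-11 * 68914.8000 = 1.0951e-06
x = 2 * sqrt(D*t) = 2 * sqrt(1.0951e-06) = 0.0020929 m = 2.0929 mm


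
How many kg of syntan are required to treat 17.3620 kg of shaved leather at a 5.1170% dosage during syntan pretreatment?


Formula: Syntan = substrate * pct / 100
Substituting: Syntan = 17.3620 * 5.1170 / 100
Result: 0.8884 kg


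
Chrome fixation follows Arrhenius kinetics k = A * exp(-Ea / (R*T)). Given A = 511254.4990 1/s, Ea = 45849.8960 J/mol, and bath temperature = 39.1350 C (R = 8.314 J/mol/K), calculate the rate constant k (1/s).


T_K = T_C + 273.15 = 39.1350 + 273.15 = 312.2850 K
exponent = -Ea / (R * T_K) = -45849.8960 / (8.314 * 312.2850) = -17.6595
k = A * exp(exponent) = 511254.4990 * exp(-17.6595) = 0.0109455 1/s


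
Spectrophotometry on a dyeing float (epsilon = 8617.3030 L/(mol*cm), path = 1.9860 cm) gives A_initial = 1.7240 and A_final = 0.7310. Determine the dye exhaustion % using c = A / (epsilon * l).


c_initial = A_i / (epsilon * l) = 1.7240 / (8617.3030 * 1.9860) = 1.0074e-04 mol/L
c_final = A_f / (epsilon * l) = 0.7310 / (8617.3030 * 1.9860) = 4.2714e-05 mol/L
Exhaustion = (c_initial - c_final) / c_initial * 100 = (1.0074e-04 - 4.2714e-05) / 1.0074e-04 * 100 = 57.5986 %


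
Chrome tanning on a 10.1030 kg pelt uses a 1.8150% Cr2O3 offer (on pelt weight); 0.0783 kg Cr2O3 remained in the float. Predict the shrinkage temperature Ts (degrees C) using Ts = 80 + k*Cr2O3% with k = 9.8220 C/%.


Offered = pelt * offer_pct / 100 = 10.1030 * 1.8150 / 100 = 0.1834 kg
Uptake = offered - residual = 0.1834 - 0.0783 = 0.1051 kg
Cr2O3% on pelt = uptake / pelt * 100 = 0.1051 / 10.1030 * 100 = 1.0400 %
Ts = 80 + k * Cr2O3% = 80 + 9.8220 * 1.0400 = 90.2147 C


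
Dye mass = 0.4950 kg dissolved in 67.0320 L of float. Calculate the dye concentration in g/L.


Formula: Conc = dye_mass(kg) / volume(L) * 1000
Substituting: Conc = 0.4950 / 67.0320 * 1000
Result: 7.3845 g/L


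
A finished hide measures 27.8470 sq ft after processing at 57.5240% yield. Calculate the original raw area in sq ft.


Formula: raw = finished * 100 / yield
Substituting: raw = 27.8470 * 100 / 57.5240
Result: 48.4094 sq ft


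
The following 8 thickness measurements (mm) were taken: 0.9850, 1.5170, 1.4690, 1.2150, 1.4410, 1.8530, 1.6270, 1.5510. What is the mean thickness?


Formula: Average = sum / n
Substituting: Average = 11.6580 / 8
Result: 1.4572 mm


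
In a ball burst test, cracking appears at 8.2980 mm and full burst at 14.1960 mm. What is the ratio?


Formula: Ratio = crack / burst
Substituting: Ratio = 8.2980 / 14.1960
Result: 0.5845


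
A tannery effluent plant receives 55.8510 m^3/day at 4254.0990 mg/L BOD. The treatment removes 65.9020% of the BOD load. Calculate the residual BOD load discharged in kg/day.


Load_in = volume * conc / 1000 = 55.8510 * 4254.0990 / 1000 = 237.5957 kg/day
Removed = Load_in * eff / 100 = 237.5957 * 65.9020 / 100 = 156.5803 kg/day
Load_out = Load_in - Removed = 237.5957 - 156.5803 = 81.0154 kg/day


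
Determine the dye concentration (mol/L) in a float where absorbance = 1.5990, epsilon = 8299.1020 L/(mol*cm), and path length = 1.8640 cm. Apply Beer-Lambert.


Formula: c = A / (epsilon * l)
Substituting: c = 1.5990 / (8299.1020 * 1.8640)
Result: 1.0336e-04 mol/L


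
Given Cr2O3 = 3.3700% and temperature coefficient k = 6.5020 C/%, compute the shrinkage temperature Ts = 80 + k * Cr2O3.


Formula: Ts = 80 + k * Cr2O3
Substituting: Ts = 80 + 6.5020 * 3.3700
Result: 101.9117 C


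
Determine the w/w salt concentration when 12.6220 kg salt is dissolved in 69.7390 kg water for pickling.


Formula: Conc = salt / (water + salt) * 100
Substituting: Conc = 12.6220 / (69.7390 + 12.6220) * 100
Result: 15.3252 %


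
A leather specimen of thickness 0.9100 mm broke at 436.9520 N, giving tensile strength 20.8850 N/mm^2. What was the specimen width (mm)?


Formula: w = F / (TS * t)
Substituting: w = 436.9520 / (20.8850 * 0.9100)
Result: 22.9910 mm


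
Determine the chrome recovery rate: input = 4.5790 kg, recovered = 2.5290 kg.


Formula: Recovery = recovered / input * 100
Substituting: Recovery = 2.5290 / 4.5790 * 100
Result: 55.2304 %


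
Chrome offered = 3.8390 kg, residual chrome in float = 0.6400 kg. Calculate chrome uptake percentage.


Formula: Uptake = (offered - residual) / offered * 100
Substituting: Uptake = (3.8390 - 0.6400) / 3.8390 * 100
Result: 83.3290 %


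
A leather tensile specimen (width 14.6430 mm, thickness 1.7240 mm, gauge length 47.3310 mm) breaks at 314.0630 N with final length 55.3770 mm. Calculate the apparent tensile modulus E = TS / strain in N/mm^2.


TS = F / (w * t) = 314.0630 / (14.6430 * 1.7240) = 12.4408 N/mm^2
strain = (Lf - L0) / L0 = (55.3770 - 47.3310) / 47.3310 = 0.1700
E = TS / strain = 12.4408 / 0.1700 = 73.1838 N/mm^2


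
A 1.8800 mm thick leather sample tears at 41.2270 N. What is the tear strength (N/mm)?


Formula: Tear strength = force / thickness
Substituting: Tear strength = 41.2270 / 1.8800
Result: 21.9293 N/mm


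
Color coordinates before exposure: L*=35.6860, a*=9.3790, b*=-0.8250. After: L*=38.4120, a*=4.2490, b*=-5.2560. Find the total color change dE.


dL = 2.7260, da = -5.1300, db = -4.4310
dE = sqrt(2.7260^2 + (-5.1300)^2 + (-4.4310)^2) = 7.3063


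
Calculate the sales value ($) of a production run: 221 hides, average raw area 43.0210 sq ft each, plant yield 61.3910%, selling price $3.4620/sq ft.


Raw_total = N * avg_area = 221 * 43.0210 = 9507.6410 sq ft
Finished = Raw_total * yield / 100 = 9507.6410 * 61.3910 / 100 = 5836.8359 sq ft
Value = Finished * price = 5836.8359 * 3.4620 = 20207.1258 $


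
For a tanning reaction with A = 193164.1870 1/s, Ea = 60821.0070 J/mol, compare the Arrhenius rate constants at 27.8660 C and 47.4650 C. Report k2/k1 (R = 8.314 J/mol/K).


T1 = 27.8660 + 273.15 = 301.0160 K; T2 = 47.4650 + 273.15 = 320.6150 K
k1 = A * exp(-Ea/(R*T1)) = 193164.1870 * exp(-60821.0070/(8.314*301.0160)) = 5.3878e-06 1/s
k2 = A * exp(-Ea/(R*T2)) = 193164.1870 * exp(-60821.0070/(8.314*320.6150)) = 2.3801e-05 1/s
k2/k1 = 2.3801e-05 / 5.3878e-06 = 4.4176


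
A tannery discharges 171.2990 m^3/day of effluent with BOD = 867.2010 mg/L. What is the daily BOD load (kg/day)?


Formula: BOD_load = volume * conc / 1000
Substituting: BOD_load = 171.2990 * 867.2010 / 1000
Result: 148.5507 kg/day


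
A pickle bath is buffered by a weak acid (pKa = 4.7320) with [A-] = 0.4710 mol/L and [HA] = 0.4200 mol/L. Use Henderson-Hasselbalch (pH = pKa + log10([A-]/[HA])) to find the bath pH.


ratio = [A-] / [HA] = 0.4710 / 0.4200 = 1.1214
log10(ratio) = 0.0497716
pH = pKa + log10(ratio) = 4.7320 + 0.0497716 = 4.7818


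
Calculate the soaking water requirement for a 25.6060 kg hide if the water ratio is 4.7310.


Formula: Water = hide_weight * ratio
Substituting: Water = 25.6060 * 4.7310
Result: 121.1420 kg


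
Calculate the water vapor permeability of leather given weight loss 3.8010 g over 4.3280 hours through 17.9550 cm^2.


Formula: WVP = loss / (area * time)
Substituting: WVP = 3.8010 / (17.9550 * 4.3280)
Result: 0.0489131 g/(cm^2*hr)


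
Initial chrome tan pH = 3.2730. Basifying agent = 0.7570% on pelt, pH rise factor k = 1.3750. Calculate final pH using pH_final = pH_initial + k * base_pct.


Formula: pH_final = pH_initial + k * base_pct
Substituting: pH_final = 3.2730 + 1.3750 * 0.7570
Result: 4.3139


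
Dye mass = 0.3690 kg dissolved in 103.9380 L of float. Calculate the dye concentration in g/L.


Formula: Conc = dye_mass(kg) / volume(L) * 1000
Substituting: Conc = 0.3690 / 103.9380 * 1000
Result: 3.5502 g/L


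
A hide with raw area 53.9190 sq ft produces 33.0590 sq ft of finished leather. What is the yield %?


Formula: Yield = finished / raw * 100
Substituting: Yield = 33.0590 / 53.9190 * 100
Result: 61.3123 %


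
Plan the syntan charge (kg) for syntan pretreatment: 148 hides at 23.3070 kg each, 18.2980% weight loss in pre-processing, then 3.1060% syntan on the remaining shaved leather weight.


Total_raw = N * avg_wt = 148 * 23.3070 = 3449.4360 kg
Substrate = Total_raw * (1 - loss/100) = 3449.4360 * (1 - 18.2980/100) = 2818.2582 kg
Syntan = Substrate * pct / 100 = 2818.2582 * 3.1060 / 100 = 87.5351 kg


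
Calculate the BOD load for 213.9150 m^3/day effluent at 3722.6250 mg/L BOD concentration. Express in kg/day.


Formula: BOD_load = volume * conc / 1000
Substituting: BOD_load = 213.9150 * 3722.6250 / 1000
Result: 796.3253 kg/day


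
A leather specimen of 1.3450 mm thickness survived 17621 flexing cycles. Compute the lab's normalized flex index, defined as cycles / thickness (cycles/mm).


Formula: Index = cycles / thickness
Substituting: Index = 17621 / 1.3450
Result: 13101.1152 cycles/mm


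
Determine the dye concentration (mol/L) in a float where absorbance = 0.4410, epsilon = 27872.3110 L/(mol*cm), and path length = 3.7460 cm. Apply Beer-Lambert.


Formula: c = A / (epsilon * l)
Substituting: c = 0.4410 / (27872.3110 * 3.7460)
Result: 4.2237e-06 mol/L


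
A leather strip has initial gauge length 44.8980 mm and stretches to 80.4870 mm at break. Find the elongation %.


Formula: Elongation = (Lf - L0) / L0 * 100
Substituting: Elongation = (80.4870 - 44.8980) / 44.8980 * 100
Result: 79.2663 %


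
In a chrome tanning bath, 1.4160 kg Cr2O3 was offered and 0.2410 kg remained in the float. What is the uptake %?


Formula: Uptake = (offered - residual) / offered * 100
Substituting: Uptake = (1.4160 - 0.2410) / 1.4160 * 100
Result: 82.9802 %


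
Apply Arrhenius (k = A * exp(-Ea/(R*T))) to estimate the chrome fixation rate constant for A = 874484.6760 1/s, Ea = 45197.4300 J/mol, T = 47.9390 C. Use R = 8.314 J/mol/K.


T_K = T_C + 273.15 = 47.9390 + 273.15 = 321.0890 K
exponent = -Ea / (R * T_K) = -45197.4300 / (8.314 * 321.0890) = -16.9308
k = A * exp(exponent) = 874484.6760 * exp(-16.9308) = 0.0387959 1/s


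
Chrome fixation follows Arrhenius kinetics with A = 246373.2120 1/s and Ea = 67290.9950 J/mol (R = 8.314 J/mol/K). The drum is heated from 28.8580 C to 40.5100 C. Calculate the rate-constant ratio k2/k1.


T1 = 28.8580 + 273.15 = 302.0080 K; T2 = 40.5100 + 273.15 = 313.6600 K
k1 = A * exp(-Ea/(R*T1)) = 246373.2120 * exp(-67290.9950/(8.314*302.0080)) = 5.6581e-07 1/s
k2 = A * exp(-Ea/(R*T2)) = 246373.2120 * exp(-67290.9950/(8.314*313.6600)) = 1.5312e-06 1/s
k2/k1 = 1.5312e-06 / 5.6581e-07 = 2.7063


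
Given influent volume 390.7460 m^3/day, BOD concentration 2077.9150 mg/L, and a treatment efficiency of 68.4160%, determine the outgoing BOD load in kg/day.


Load_in = volume * conc / 1000 = 390.7460 * 2077.9150 / 1000 = 811.9370 kg/day
Removed = Load_in * eff / 100 = 811.9370 * 68.4160 / 100 = 555.4948 kg/day
Load_out = Load_in - Removed = 811.9370 - 555.4948 = 256.4422 kg/day


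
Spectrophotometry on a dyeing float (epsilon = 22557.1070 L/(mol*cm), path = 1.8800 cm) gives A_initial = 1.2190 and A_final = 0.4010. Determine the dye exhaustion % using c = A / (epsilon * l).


c_initial = A_i / (epsilon * l) = 1.2190 / (22557.1070 * 1.8800) = 2.8745e-05 mol/L
c_final = A_f / (epsilon * l) = 0.4010 / (22557.1070 * 1.8800) = 9.4559e-06 mol/L
Exhaustion = (c_initial - c_final) / c_initial * 100 = (2.8745e-05 - 9.4559e-06) / 2.8745e-05 * 100 = 67.1042 %


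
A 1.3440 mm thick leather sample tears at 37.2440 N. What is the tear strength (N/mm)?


Formula: Tear strength = force / thickness
Substituting: Tear strength = 37.2440 / 1.3440
Result: 27.7113 N/mm


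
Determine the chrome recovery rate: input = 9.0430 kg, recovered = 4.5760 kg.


Formula: Recovery = recovered / input * 100
Substituting: Recovery = 4.5760 / 9.0430 * 100
Result: 50.6027 %


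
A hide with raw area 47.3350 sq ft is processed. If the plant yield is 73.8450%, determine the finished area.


Formula: finished = raw * yield / 100
Substituting: finished = 47.3350 * 73.8450 / 100
Result: 34.9545 sq ft


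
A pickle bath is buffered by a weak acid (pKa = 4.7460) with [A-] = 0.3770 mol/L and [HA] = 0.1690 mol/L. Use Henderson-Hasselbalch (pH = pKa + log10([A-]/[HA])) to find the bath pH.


ratio = [A-] / [HA] = 0.3770 / 0.1690 = 2.2308
log10(ratio) = 0.3485
pH = pKa + log10(ratio) = 4.7460 + 0.3485 = 5.0945


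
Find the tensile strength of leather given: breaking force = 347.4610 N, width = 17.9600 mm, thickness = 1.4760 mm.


Formula: TS = force / (width * thickness)
Substituting: TS = 347.4610 / (17.9600 * 1.4760)
Result: 13.1073 N/mm^2


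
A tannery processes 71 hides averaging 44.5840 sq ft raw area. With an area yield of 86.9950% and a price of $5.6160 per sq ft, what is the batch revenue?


Raw_total = N * avg_area = 71 * 44.5840 = 3165.4640 sq ft
Finished = Raw_total * yield / 100 = 3165.4640 * 86.9950 / 100 = 2753.7954 sq ft
Value = Finished * price = 2753.7954 * 5.6160 = 15465.3150 $


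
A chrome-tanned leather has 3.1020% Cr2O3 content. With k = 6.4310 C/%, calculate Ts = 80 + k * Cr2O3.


Formula: Ts = 80 + k * Cr2O3
Substituting: Ts = 80 + 6.4310 * 3.1020
Result: 99.9490 C


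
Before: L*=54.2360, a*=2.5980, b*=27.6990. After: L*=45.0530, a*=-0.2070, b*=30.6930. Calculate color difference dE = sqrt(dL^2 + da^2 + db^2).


dL = -9.1830, da = -2.8050, db = 2.9940
dE = sqrt((-9.1830)^2 + (-2.8050)^2 + 2.9940^2) = 10.0578


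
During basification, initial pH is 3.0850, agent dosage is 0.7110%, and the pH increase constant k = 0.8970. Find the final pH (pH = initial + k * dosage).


Formula: pH_final = pH_initial + k * base_pct
Substituting: pH_final = 3.0850 + 0.8970 * 0.7110
Result: 3.7228


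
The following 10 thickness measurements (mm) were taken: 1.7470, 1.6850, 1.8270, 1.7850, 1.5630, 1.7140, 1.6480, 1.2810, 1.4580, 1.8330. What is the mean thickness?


Formula: Average = sum / n
Substituting: Average = 16.5410 / 10
Result: 1.6541 mm


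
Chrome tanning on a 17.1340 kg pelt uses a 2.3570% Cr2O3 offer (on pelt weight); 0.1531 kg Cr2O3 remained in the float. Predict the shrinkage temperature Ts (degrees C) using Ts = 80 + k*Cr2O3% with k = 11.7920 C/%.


Offered = pelt * offer_pct / 100 = 17.1340 * 2.3570 / 100 = 0.4038 kg
Uptake = offered - residual = 0.4038 - 0.1531 = 0.2507 kg
Cr2O3% on pelt = uptake / pelt * 100 = 0.2507 / 17.1340 * 100 = 1.4635 %
Ts = 80 + k * Cr2O3% = 80 + 11.7920 * 1.4635 = 97.2571 C


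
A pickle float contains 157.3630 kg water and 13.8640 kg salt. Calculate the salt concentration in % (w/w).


Formula: Conc = salt / (water + salt) * 100
Substituting: Conc = 13.8640 / (157.3630 + 13.8640) * 100
Result: 8.0969 %


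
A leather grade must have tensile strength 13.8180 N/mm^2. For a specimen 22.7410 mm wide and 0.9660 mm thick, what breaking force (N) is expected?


Formula: F = TS * w * t
Substituting: F = 13.8180 * 22.7410 * 0.9660
Result: 303.5511 N


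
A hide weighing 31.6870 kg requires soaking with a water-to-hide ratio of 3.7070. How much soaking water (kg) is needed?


Formula: Water = hide_weight * ratio
Substituting: Water = 31.6870 * 3.7070
Result: 117.4637 kg


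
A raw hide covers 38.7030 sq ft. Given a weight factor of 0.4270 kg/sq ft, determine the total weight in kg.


Formula: Weight = area * weight_per_sqft
Substituting: Weight = 38.7030 * 0.4270
Result: 16.5262 kg


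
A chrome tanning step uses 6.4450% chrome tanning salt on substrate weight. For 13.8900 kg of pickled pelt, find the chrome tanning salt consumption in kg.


Formula: Chrome = substrate * pct / 100
Substituting: Chrome = 13.8900 * 6.4450 / 100
Result: 0.8952 kg


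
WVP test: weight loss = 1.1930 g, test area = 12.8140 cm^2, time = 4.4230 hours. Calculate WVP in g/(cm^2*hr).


Formula: WVP = loss / (area * time)
Substituting: WVP = 1.1930 / (12.8140 * 4.4230)
Result: 0.0210494 g/(cm^2*hr)


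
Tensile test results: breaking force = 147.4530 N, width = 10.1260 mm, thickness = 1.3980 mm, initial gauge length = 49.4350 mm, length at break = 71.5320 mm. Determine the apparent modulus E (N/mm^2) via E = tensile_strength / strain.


TS = F / (w * t) = 147.4530 / (10.1260 * 1.3980) = 10.4162 N/mm^2
strain = (Lf - L0) / L0 = (71.5320 - 49.4350) / 49.4350 = 0.4470
E = TS / strain = 10.4162 / 0.4470 = 23.3029 N/mm^2


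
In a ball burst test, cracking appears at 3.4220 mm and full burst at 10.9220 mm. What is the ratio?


Formula: Ratio = crack / burst
Substituting: Ratio = 3.4220 / 10.9220
Result: 0.3133


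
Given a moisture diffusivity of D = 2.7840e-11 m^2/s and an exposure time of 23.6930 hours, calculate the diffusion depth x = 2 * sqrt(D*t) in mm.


t = 23.6930 hr * 3600 = 85294.8000 s
D * t = 2.7840e-11 * 85294.8000 = 2.3746e-06
x = 2 * sqrt(D*t) = 2 * sqrt(2.3746e-06) = 0.00308195 m = 3.0820 mm


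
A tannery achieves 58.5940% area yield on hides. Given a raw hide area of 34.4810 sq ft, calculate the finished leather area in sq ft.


Formula: finished = raw * yield / 100
Substituting: finished = 34.4810 * 58.5940 / 100
Result: 20.2038 sq ft


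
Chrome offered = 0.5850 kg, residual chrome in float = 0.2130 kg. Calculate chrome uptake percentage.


Formula: Uptake = (offered - residual) / offered * 100
Substituting: Uptake = (0.5850 - 0.2130) / 0.5850 * 100
Result: 63.5897 %


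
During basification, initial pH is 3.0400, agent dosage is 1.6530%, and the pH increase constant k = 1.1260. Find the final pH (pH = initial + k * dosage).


Formula: pH_final = pH_initial + k * base_pct
Substituting: pH_final = 3.0400 + 1.1260 * 1.6530
Result: 4.9013


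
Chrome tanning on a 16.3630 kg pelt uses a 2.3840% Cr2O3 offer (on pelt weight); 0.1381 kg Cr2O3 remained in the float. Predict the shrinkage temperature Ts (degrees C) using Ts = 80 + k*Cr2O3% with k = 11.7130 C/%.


Offered = pelt * offer_pct / 100 = 16.3630 * 2.3840 / 100 = 0.3901 kg
Uptake = offered - residual = 0.3901 - 0.1381 = 0.2520 kg
Cr2O3% on pelt = uptake / pelt * 100 = 0.2520 / 16.3630 * 100 = 1.5400 %
Ts = 80 + k * Cr2O3% = 80 + 11.7130 * 1.5400 = 98.0383 C


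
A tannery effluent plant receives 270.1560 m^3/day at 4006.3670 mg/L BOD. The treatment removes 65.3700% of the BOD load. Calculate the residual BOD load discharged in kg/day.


Load_in = volume * conc / 1000 = 270.1560 * 4006.3670 / 1000 = 1082.3441 kg/day
Removed = Load_in * eff / 100 = 1082.3441 * 65.3700 / 100 = 707.5283 kg/day
Load_out = Load_in - Removed = 1082.3441 - 707.5283 = 374.8158 kg/day


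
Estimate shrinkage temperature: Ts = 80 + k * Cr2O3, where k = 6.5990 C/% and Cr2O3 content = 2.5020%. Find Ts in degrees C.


Formula: Ts = 80 + k * Cr2O3
Substituting: Ts = 80 + 6.5990 * 2.5020
Result: 96.5107 C


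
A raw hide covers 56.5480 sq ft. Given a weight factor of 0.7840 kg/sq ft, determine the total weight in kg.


Formula: Weight = area * weight_per_sqft
Substituting: Weight = 56.5480 * 0.7840
Result: 44.3336 kg


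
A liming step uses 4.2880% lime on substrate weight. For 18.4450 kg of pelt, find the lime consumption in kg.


Formula: Lime = substrate * pct / 100
Substituting: Lime = 18.4450 * 4.2880 / 100
Result: 0.7909 kg


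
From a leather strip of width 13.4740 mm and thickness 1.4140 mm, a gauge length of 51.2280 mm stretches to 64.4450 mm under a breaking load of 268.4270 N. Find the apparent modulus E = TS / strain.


TS = F / (w * t) = 268.4270 / (13.4740 * 1.4140) = 14.0890 N/mm^2
strain = (Lf - L0) / L0 = (64.4450 - 51.2280) / 51.2280 = 0.2580
E = TS / strain = 14.0890 / 0.2580 = 54.6078 N/mm^2


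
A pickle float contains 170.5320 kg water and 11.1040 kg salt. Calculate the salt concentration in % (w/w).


Formula: Conc = salt / (water + salt) * 100
Substituting: Conc = 11.1040 / (170.5320 + 11.1040) * 100
Result: 6.1133 %


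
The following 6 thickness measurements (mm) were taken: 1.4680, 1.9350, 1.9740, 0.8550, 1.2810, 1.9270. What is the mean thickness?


Formula: Average = sum / n
Substituting: Average = 9.4400 / 6
Result: 1.5733 mm


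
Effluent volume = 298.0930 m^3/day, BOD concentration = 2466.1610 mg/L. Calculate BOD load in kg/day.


Formula: BOD_load = volume * conc / 1000
Substituting: BOD_load = 298.0930 * 2466.1610 / 1000
Result: 735.1453 kg/day


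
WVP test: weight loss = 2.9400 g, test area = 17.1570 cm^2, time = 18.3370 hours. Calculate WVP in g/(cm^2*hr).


Formula: WVP = loss / (area * time)
Substituting: WVP = 2.9400 / (17.1570 * 18.3370)
Result: 0.00934497 g/(cm^2*hr)


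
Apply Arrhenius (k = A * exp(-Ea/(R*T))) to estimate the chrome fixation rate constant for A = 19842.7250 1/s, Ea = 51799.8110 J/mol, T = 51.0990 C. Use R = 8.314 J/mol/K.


T_K = T_C + 273.15 = 51.0990 + 273.15 = 324.2490 K
exponent = -Ea / (R * T_K) = -51799.8110 / (8.314 * 324.2490) = -19.2150
k = A * exp(exponent) = 19842.7250 * exp(-19.2150) = 8.9671e-05 1/s


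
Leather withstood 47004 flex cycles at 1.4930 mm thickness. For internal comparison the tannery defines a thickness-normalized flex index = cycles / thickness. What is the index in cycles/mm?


Formula: Index = cycles / thickness
Substituting: Index = 47004 / 1.4930
Result: 31482.9203 cycles/mm


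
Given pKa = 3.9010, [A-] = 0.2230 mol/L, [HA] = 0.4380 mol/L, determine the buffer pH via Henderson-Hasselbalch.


ratio = [A-] / [HA] = 0.2230 / 0.4380 = 0.5091
log10(ratio) = -0.2932
pH = pKa + log10(ratio) = 3.9010 - 0.2932 = 3.6078


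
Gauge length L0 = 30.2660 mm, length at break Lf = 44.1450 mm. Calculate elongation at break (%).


Formula: Elongation = (Lf - L0) / L0 * 100
Substituting: Elongation = (44.1450 - 30.2660) / 30.2660 * 100
Result: 45.8567 %


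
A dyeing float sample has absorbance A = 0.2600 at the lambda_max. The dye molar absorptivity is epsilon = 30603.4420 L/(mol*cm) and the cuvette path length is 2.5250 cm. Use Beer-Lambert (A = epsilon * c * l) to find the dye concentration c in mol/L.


Formula: c = A / (epsilon * l)
Substituting: c = 0.2600 / (30603.4420 * 2.5250)
Result: 3.3647e-06 mol/L


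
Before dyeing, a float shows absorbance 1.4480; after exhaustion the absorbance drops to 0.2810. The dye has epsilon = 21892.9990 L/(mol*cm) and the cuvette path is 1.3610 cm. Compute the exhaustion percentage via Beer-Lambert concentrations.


c_initial = A_i / (epsilon * l) = 1.4480 / (21892.9990 * 1.3610) = 4.8597e-05 mol/L
c_final = A_f / (epsilon * l) = 0.2810 / (21892.9990 * 1.3610) = 9.4307e-06 mol/L
Exhaustion = (c_initial - c_final) / c_initial * 100 = (4.8597e-05 - 9.4307e-06) / 4.8597e-05 * 100 = 80.5939 %


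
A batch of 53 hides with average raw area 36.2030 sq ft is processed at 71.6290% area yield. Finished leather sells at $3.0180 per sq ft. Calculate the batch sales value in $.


Raw_total = N * avg_area = 53 * 36.2030 = 1918.7590 sq ft
Finished = Raw_total * yield / 100 = 1918.7590 * 71.6290 / 100 = 1374.3879 sq ft
Value = Finished * price = 1374.3879 * 3.0180 = 4147.9026 $


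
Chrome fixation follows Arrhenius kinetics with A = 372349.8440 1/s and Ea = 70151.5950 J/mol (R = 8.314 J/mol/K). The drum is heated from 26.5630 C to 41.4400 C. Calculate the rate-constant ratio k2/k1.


T1 = 26.5630 + 273.15 = 299.7130 K; T2 = 41.4400 + 273.15 = 314.5900 K
k1 = A * exp(-Ea/(R*T1)) = 372349.8440 * exp(-70151.5950/(8.314*299.7130)) = 2.2097e-07 1/s
k2 = A * exp(-Ea/(R*T2)) = 372349.8440 * exp(-70151.5950/(8.314*314.5900)) = 8.3663e-07 1/s
k2/k1 = 8.3663e-07 / 2.2097e-07 = 3.7862


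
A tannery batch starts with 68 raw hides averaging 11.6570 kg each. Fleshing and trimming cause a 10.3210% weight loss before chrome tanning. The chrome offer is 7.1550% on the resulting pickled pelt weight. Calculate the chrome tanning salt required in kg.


Total_raw = N * avg_wt = 68 * 11.6570 = 792.6760 kg
Substrate = Total_raw * (1 - loss/100) = 792.6760 * (1 - 10.3210/100) = 710.8639 kg
Chrome = Substrate * pct / 100 = 710.8639 * 7.1550 / 100 = 50.8623 kg


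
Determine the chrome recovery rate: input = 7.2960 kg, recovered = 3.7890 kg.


Formula: Recovery = recovered / input * 100
Substituting: Recovery = 3.7890 / 7.2960 * 100
Result: 51.9326 %


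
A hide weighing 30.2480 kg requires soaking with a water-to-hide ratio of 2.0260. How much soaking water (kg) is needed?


Formula: Water = hide_weight * ratio
Substituting: Water = 30.2480 * 2.0260
Result: 61.2824 kg


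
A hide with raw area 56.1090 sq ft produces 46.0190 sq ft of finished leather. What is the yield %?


Formula: Yield = finished / raw * 100
Substituting: Yield = 46.0190 / 56.1090 * 100
Result: 82.0171 %


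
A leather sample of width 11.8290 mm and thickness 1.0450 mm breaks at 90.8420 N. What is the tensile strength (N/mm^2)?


Formula: TS = force / (width * thickness)
Substituting: TS = 90.8420 / (11.8290 * 1.0450)
Result: 7.3489 N/mm^2


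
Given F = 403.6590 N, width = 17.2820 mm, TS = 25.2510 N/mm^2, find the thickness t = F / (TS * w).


Formula: t = F / (TS * w)
Substituting: t = 403.6590 / (25.2510 * 17.2820)
Result: 0.9250 mm


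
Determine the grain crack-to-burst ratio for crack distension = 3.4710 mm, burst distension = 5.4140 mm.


Formula: Ratio = crack / burst
Substituting: Ratio = 3.4710 / 5.4140
Result: 0.6411


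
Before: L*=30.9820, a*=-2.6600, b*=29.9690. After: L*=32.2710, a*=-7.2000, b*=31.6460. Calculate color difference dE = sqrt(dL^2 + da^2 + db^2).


dL = 1.2890, da = -4.5400, db = 1.6770
dE = sqrt(1.2890^2 + (-4.5400)^2 + 1.6770^2) = 5.0085


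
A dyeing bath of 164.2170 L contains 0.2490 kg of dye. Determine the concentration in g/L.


Formula: Conc = dye_mass(kg) / volume(L) * 1000
Substituting: Conc = 0.2490 / 164.2170 * 1000
Result: 1.5163 g/L


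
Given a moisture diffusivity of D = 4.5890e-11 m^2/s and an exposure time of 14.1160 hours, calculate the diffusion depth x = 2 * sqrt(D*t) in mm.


t = 14.1160 hr * 3600 = 50817.6000 s
D * t = 4.5890e-11 * 50817.6000 = 2.3320e-06
x = 2 * sqrt(D*t) = 2 * sqrt(2.3320e-06) = 0.00305419 m = 3.0542 mm


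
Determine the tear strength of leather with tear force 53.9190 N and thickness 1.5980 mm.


Formula: Tear strength = force / thickness
Substituting: Tear strength = 53.9190 / 1.5980
Result: 33.7416 N/mm


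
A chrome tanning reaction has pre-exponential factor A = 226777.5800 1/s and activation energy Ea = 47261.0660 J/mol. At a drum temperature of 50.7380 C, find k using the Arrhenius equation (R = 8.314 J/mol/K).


T_K = T_C + 273.15 = 50.7380 + 273.15 = 323.8880 K
exponent = -Ea / (R * T_K) = -47261.0660 / (8.314 * 323.8880) = -17.5509
k = A * exp(exponent) = 226777.5800 * exp(-17.5509) = 0.00541196 1/s


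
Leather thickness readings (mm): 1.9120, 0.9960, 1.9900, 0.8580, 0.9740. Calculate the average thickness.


Formula: Average = sum / n
Substituting: Average = 6.7300 / 5
Result: 1.3460 mm


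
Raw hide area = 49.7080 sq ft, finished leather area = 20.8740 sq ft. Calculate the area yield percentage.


Formula: Yield = finished / raw * 100
Substituting: Yield = 20.8740 / 49.7080 * 100
Result: 41.9932 %


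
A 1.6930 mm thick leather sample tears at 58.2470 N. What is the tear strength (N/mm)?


Formula: Tear strength = force / thickness
Substituting: Tear strength = 58.2470 / 1.6930
Result: 34.4046 N/mm


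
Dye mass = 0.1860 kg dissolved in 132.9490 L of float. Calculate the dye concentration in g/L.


Formula: Conc = dye_mass(kg) / volume(L) * 1000
Substituting: Conc = 0.1860 / 132.9490 * 1000
Result: 1.3990 g/L


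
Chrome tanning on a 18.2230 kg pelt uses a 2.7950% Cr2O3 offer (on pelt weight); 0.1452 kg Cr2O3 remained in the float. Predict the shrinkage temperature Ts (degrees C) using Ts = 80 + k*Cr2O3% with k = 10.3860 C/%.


Offered = pelt * offer_pct / 100 = 18.2230 * 2.7950 / 100 = 0.5093 kg
Uptake = offered - residual = 0.5093 - 0.1452 = 0.3641 kg
Cr2O3% on pelt = uptake / pelt * 100 = 0.3641 / 18.2230 * 100 = 1.9982 %
Ts = 80 + k * Cr2O3% = 80 + 10.3860 * 1.9982 = 100.7534 C


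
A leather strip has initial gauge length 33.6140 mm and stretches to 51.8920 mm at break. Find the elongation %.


Formula: Elongation = (Lf - L0) / L0 * 100
Substituting: Elongation = (51.8920 - 33.6140) / 33.6140 * 100
Result: 54.3762 %


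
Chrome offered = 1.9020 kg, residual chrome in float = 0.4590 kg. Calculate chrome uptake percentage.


Formula: Uptake = (offered - residual) / offered * 100
Substituting: Uptake = (1.9020 - 0.4590) / 1.9020 * 100
Result: 75.8675 %


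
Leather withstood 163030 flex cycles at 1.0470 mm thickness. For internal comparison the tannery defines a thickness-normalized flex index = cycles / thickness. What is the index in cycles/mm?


Formula: Index = cycles / thickness
Substituting: Index = 163030 / 1.0470
Result: 155711.5568 cycles/mm


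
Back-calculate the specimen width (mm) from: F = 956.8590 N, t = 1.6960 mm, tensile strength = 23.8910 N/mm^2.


Formula: w = F / (TS * t)
Substituting: w = 956.8590 / (23.8910 * 1.6960)
Result: 23.6150 mm


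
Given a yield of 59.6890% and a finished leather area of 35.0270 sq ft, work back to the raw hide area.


Formula: raw = finished * 100 / yield
Substituting: raw = 35.0270 * 100 / 59.6890
Result: 58.6825 sq ft


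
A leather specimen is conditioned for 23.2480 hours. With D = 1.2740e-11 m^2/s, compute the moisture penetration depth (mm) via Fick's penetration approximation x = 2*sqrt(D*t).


t = 23.2480 hr * 3600 = 83692.8000 s
D * t = 1.2740e-11 * 83692.8000 = 1.0662e-06
x = 2 * sqrt(D*t) = 2 * sqrt(1.0662e-06) = 0.00206518 m = 2.0652 mm


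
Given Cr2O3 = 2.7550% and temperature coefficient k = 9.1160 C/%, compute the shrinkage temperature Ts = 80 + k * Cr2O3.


Formula: Ts = 80 + k * Cr2O3
Substituting: Ts = 80 + 9.1160 * 2.7550
Result: 105.1146 C


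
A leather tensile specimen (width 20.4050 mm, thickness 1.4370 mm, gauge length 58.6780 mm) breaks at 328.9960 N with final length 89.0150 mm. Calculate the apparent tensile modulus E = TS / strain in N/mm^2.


TS = F / (w * t) = 328.9960 / (20.4050 * 1.4370) = 11.2201 N/mm^2
strain = (Lf - L0) / L0 = (89.0150 - 58.6780) / 58.6780 = 0.5170
E = TS / strain = 11.2201 / 0.5170 = 21.7020 N/mm^2


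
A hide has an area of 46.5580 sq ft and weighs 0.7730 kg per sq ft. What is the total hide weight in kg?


Formula: Weight = area * weight_per_sqft
Substituting: Weight = 46.5580 * 0.7730
Result: 35.9893 kg


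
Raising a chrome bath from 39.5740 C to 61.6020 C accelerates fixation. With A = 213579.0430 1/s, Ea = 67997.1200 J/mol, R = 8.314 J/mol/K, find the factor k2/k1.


T1 = 39.5740 + 273.15 = 312.7240 K; T2 = 61.6020 + 273.15 = 334.7520 K
k1 = A * exp(-Ea/(R*T1)) = 213579.0430 * exp(-67997.1200/(8.314*312.7240)) = 9.3651e-07 1/s
k2 = A * exp(-Ea/(R*T2)) = 213579.0430 * exp(-67997.1200/(8.314*334.7520)) = 5.2350e-06 1/s
k2/k1 = 5.2350e-06 / 9.3651e-07 = 5.5899


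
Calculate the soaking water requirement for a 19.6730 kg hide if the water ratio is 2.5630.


Formula: Water = hide_weight * ratio
Substituting: Water = 19.6730 * 2.5630
Result: 50.4219 kg


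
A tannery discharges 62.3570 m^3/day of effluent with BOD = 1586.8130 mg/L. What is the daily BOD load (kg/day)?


Formula: BOD_load = volume * conc / 1000
Substituting: BOD_load = 62.3570 * 1586.8130 / 1000
Result: 98.9489 kg/day


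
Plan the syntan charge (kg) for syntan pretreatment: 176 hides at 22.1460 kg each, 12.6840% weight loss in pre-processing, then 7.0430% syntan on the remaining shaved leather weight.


Total_raw = N * avg_wt = 176 * 22.1460 = 3897.6960 kg
Substrate = Total_raw * (1 - loss/100) = 3897.6960 * (1 - 12.6840/100) = 3403.3122 kg
Syntan = Substrate * pct / 100 = 3403.3122 * 7.0430 / 100 = 239.6953 kg


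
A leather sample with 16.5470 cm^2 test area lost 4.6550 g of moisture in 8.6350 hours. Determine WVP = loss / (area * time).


Formula: WVP = loss / (area * time)
Substituting: WVP = 4.6550 / (16.5470 * 8.6350)
Result: 0.032579 g/(cm^2*hr)


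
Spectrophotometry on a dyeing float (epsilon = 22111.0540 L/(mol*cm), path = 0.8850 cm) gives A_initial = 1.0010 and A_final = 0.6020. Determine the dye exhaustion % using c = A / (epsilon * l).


c_initial = A_i / (epsilon * l) = 1.0010 / (22111.0540 * 0.8850) = 5.1154e-05 mol/L
c_final = A_f / (epsilon * l) = 0.6020 / (22111.0540 * 0.8850) = 3.0764e-05 mol/L
Exhaustion = (c_initial - c_final) / c_initial * 100 = (5.1154e-05 - 3.0764e-05) / 5.1154e-05 * 100 = 39.8601 %


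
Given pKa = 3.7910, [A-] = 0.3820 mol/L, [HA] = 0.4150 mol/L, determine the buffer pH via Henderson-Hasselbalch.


ratio = [A-] / [HA] = 0.3820 / 0.4150 = 0.9205
log10(ratio) = -0.0359847
pH = pKa + log10(ratio) = 3.7910 - 0.0359847 = 3.7550


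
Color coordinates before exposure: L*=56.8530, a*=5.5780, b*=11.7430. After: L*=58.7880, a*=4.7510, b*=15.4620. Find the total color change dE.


dL = 1.9350, da = -0.8270, db = 3.7190
dE = sqrt(1.9350^2 + (-0.8270)^2 + 3.7190^2) = 4.2731


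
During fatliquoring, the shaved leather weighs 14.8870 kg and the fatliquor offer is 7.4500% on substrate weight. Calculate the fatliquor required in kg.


Formula: Fat = substrate * pct / 100
Substituting: Fat = 14.8870 * 7.4500 / 100
Result: 1.1091 kg


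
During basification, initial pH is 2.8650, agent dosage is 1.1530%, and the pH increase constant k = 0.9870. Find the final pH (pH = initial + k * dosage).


Formula: pH_final = pH_initial + k * base_pct
Substituting: pH_final = 2.8650 + 0.9870 * 1.1530
Result: 4.0030


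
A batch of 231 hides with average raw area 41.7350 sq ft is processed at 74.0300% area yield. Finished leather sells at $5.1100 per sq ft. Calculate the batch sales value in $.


Raw_total = N * avg_area = 231 * 41.7350 = 9640.7850 sq ft
Finished = Raw_total * yield / 100 = 9640.7850 * 74.0300 / 100 = 7137.0731 sq ft
Value = Finished * price = 7137.0731 * 5.1100 = 36470.4437 $


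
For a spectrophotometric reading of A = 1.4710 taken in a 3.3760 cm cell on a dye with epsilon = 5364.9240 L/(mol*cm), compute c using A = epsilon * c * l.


Formula: c = A / (epsilon * l)
Substituting: c = 1.4710 / (5364.9240 * 3.3760)
Result: 8.1217e-05 mol/L


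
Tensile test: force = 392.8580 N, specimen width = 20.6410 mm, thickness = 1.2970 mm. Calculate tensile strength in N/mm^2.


Formula: TS = force / (width * thickness)
Substituting: TS = 392.8580 / (20.6410 * 1.2970)
Result: 14.6746 N/mm^2


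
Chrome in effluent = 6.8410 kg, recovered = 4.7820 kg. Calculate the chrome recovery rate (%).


Formula: Recovery = recovered / input * 100
Substituting: Recovery = 4.7820 / 6.8410 * 100
Result: 69.9021 %


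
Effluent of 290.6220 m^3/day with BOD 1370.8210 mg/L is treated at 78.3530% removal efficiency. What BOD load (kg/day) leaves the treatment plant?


Load_in = volume * conc / 1000 = 290.6220 * 1370.8210 / 1000 = 398.3907 kg/day
Removed = Load_in * eff / 100 = 398.3907 * 78.3530 / 100 = 312.1511 kg/day
Load_out = Load_in - Removed = 398.3907 - 312.1511 = 86.2396 kg/day


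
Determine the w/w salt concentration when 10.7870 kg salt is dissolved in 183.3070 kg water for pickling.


Formula: Conc = salt / (water + salt) * 100
Substituting: Conc = 10.7870 / (183.3070 + 10.7870) * 100
Result: 5.5576 %


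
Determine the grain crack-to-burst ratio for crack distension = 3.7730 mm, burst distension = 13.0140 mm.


Formula: Ratio = crack / burst
Substituting: Ratio = 3.7730 / 13.0140
Result: 0.2899


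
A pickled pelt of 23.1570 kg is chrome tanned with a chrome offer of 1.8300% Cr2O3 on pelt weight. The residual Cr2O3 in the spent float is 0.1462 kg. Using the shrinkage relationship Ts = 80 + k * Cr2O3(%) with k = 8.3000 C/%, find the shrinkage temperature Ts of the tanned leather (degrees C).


Offered = pelt * offer_pct / 100 = 23.1570 * 1.8300 / 100 = 0.4238 kg
Uptake = offered - residual = 0.4238 - 0.1462 = 0.2776 kg
Cr2O3% on pelt = uptake / pelt * 100 = 0.2776 / 23.1570 * 100 = 1.1987 %
Ts = 80 + k * Cr2O3% = 80 + 8.3000 * 1.1987 = 89.9489 C


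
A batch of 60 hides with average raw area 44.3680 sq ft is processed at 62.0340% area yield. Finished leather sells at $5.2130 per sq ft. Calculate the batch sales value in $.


Raw_total = N * avg_area = 60 * 44.3680 = 2662.0800 sq ft
Finished = Raw_total * yield / 100 = 2662.0800 * 62.0340 / 100 = 1651.3947 sq ft
Value = Finished * price = 1651.3947 * 5.2130 = 8608.7206 $


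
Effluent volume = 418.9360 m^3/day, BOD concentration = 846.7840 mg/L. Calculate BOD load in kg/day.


Formula: BOD_load = volume * conc / 1000
Substituting: BOD_load = 418.9360 * 846.7840 / 1000
Result: 354.7483 kg/day


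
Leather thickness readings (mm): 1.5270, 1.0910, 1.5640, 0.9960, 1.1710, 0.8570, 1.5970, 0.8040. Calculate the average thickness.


Formula: Average = sum / n
Substituting: Average = 9.6070 / 8
Result: 1.2009 mm


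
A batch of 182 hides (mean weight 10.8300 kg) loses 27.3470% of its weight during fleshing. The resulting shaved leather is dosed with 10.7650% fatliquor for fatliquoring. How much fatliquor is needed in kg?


Total_raw = N * avg_wt = 182 * 10.8300 = 1971.0600 kg
Substrate = Total_raw * (1 - loss/100) = 1971.0600 * (1 - 27.3470/100) = 1432.0342 kg
Fat = Substrate * pct / 100 = 1432.0342 * 10.7650 / 100 = 154.1585 kg


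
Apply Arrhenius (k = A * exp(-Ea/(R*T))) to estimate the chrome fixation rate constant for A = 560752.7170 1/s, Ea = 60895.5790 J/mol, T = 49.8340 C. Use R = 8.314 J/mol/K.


T_K = T_C + 273.15 = 49.8340 + 273.15 = 322.9840 K
exponent = -Ea / (R * T_K) = -60895.5790 / (8.314 * 322.9840) = -22.6775
k = A * exp(exponent) = 560752.7170 * exp(-22.6775) = 7.9445e-05 1/s


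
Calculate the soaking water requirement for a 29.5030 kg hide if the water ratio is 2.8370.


Formula: Water = hide_weight * ratio
Substituting: Water = 29.5030 * 2.8370
Result: 83.7000 kg


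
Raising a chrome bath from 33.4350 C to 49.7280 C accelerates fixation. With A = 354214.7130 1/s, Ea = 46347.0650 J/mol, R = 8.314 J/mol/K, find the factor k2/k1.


T1 = 33.4350 + 273.15 = 306.5850 K; T2 = 49.7280 + 273.15 = 322.8780 K
k1 = A * exp(-Ea/(R*T1)) = 354214.7130 * exp(-46347.0650/(8.314*306.5850)) = 0.00449331 1/s
k2 = A * exp(-Ea/(R*T2)) = 354214.7130 * exp(-46347.0650/(8.314*322.8780)) = 0.0112473 1/s
k2/k1 = 0.0112473 / 0.00449331 = 2.5031


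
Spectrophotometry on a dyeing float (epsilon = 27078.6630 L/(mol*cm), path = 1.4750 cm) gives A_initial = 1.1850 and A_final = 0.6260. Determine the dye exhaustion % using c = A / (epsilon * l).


c_initial = A_i / (epsilon * l) = 1.1850 / (27078.6630 * 1.4750) = 2.9669e-05 mol/L
c_final = A_f / (epsilon * l) = 0.6260 / (27078.6630 * 1.4750) = 1.5673e-05 mol/L
Exhaustion = (c_initial - c_final) / c_initial * 100 = (2.9669e-05 - 1.5673e-05) / 2.9669e-05 * 100 = 47.1730 %
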